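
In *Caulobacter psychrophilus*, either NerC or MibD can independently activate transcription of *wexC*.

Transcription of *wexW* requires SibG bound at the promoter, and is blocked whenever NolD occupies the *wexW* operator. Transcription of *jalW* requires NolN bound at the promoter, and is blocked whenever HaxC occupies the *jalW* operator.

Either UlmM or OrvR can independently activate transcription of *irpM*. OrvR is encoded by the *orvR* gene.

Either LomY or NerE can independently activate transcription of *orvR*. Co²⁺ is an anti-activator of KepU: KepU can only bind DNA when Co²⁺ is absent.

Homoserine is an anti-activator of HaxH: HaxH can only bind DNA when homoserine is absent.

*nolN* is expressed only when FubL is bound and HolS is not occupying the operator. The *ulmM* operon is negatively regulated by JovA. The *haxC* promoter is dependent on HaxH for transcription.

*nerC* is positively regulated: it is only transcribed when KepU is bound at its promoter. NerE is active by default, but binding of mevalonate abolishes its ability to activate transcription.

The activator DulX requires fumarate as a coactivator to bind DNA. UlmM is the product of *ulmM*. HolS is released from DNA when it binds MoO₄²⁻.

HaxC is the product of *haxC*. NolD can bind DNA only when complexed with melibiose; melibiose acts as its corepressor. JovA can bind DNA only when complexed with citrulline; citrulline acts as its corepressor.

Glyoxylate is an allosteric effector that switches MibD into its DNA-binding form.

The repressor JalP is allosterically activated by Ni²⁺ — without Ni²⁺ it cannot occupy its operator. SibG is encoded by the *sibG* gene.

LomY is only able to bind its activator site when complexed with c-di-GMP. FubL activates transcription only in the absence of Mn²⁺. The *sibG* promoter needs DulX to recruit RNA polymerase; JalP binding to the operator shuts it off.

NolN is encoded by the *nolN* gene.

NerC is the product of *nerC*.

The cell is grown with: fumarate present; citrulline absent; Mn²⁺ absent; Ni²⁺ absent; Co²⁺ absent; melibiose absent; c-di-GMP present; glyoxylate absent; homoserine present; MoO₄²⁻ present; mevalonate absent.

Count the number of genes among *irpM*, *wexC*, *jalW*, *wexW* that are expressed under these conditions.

4

Citrulline is absent, so JovA is inactive.
With no repressor bound, *ulmM* is transcribed.
So UlmM is produced and active.
c-di-GMP is present, so LomY is active.
Mevalonate is absent, so NerE is active.
Activator LomY is present, so *orvR* is transcribed.
So OrvR is produced and active.
Activator UlmM is present, so *irpM* is transcribed.
→ *irpM* is ON.
Co²⁺ is absent, so KepU is active.
No repressor is bound and KepU is active, so *nerC* is transcribed.
So NerC is produced and active.
Glyoxylate is absent, so MibD is inactive.
Activator NerC is present, so *wexC* is transcribed.
→ *wexC* is ON.
Homoserine is present, so HaxH is inactive.
Required activator HaxH is absent, so *haxC* is not transcribed.
So HaxC is not produced.
MoO₄²⁻ is present, so HolS is inactive.
Mn²⁺ is absent, so FubL is active.
No repressor is bound and FubL is active, so *nolN* is transcribed.
So NolN is produced and active.
No repressor is bound and NolN is active, so *jalW* is transcribed.
→ *jalW* is ON.
Melibiose is absent, so NolD is inactive.
Ni²⁺ is absent, so JalP is inactive.
Fumarate is present, so DulX is active.
No repressor is bound and DulX is active, so *sibG* is transcribed.
So SibG is produced and active.
No repressor is bound and SibG is active, so *wexW* is transcribed.
→ *wexW* is ON.
4 of the 4 genes are transcribed.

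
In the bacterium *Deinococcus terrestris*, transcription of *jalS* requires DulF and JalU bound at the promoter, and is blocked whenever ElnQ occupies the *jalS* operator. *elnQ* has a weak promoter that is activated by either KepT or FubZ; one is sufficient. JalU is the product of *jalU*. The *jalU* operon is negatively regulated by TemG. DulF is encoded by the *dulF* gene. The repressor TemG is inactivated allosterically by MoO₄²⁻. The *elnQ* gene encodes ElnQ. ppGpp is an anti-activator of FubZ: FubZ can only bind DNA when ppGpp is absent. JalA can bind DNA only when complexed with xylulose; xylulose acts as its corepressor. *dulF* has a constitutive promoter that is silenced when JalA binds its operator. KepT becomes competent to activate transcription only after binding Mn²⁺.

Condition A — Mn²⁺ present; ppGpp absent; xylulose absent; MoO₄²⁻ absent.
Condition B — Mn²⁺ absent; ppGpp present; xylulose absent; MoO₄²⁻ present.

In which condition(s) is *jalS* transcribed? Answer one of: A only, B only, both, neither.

Condition A:
Mn²⁺ is present, so KepT is active.
ppGpp is absent, so FubZ is active.
Activator KepT is present, so *elnQ* is transcribed.
So ElnQ is produced and active.
Xylulose is absent, so JalA is inactive.
With no repressor bound, *dulF* is transcribed.
So DulF is produced and active.
MoO₄²⁻ is absent, so TemG is active.
With repressor TemG bound, *jalU* is not transcribed.
So JalU is not produced.
With repressor ElnQ bound, *jalS* is not transcribed.
→ *jalS* is OFF in A.
Condition B:
Mn²⁺ is absent, so KepT is inactive.
ppGpp is present, so FubZ is inactive.
No activator is available at the *elnQ* promoter, so *elnQ* is not transcribed.
So ElnQ is not produced.
Xylulose is absent, so JalA is inactive.
With no repressor bound, *dulF* is transcribed.
So DulF is produced and active.
MoO₄²⁻ is present, so TemG is inactive.
With no repressor bound, *jalU* is transcribed.
So JalU is produced and active.
No repressor is bound and DulF and JalU are active, so *jalS* is transcribed.
→ *jalS* is ON in B.

B only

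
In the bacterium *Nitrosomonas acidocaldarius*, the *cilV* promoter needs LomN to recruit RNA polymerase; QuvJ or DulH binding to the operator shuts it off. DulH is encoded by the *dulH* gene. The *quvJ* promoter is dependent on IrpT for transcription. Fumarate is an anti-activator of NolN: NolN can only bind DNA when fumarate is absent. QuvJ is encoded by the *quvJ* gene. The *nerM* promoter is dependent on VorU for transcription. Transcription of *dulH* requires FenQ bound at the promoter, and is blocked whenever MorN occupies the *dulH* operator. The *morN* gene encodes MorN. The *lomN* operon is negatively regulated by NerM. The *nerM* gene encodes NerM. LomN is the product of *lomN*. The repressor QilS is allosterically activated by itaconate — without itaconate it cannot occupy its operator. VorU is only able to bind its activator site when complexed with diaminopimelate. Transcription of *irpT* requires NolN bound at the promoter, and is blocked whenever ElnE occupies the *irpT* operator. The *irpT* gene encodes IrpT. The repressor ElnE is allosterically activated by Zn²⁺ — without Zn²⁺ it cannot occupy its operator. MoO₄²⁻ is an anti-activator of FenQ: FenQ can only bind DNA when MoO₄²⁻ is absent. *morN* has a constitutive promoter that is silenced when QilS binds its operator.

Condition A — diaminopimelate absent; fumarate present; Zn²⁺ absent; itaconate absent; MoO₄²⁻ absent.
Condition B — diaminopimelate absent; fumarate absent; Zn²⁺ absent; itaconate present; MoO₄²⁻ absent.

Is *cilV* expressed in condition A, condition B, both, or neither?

A only

Condition A:
Diaminopimelate is absent, so VorU is inactive.
Required activator VorU is absent, so *nerM* is not transcribed.
So NerM is not produced.
With no repressor bound, *lomN* is transcribed.
So LomN is produced and active.
Fumarate is present, so NolN is inactive.
Zn²⁺ is absent, so ElnE is inactive.
Required activator NolN is absent, so *irpT* is not transcribed.
So IrpT is not produced.
Required activator IrpT is absent, so *quvJ* is not transcribed.
So QuvJ is not produced.
Itaconate is absent, so QilS is inactive.
With no repressor bound, *morN* is transcribed.
So MorN is produced and active.
MoO₄²⁻ is absent, so FenQ is active.
With repressor MorN bound, *dulH* is not transcribed.
So DulH is not produced.
No repressor is bound and LomN is active, so *cilV* is transcribed.
→ *cilV* is ON in A.
Condition B:
Diaminopimelate is absent, so VorU is inactive.
Required activator VorU is absent, so *nerM* is not transcribed.
So NerM is not produced.
With no repressor bound, *lomN* is transcribed.
So LomN is produced and active.
Fumarate is absent, so NolN is active.
Zn²⁺ is absent, so ElnE is inactive.
No repressor is bound and NolN is active, so *irpT* is transcribed.
So IrpT is produced and active.
No repressor is bound and IrpT is active, so *quvJ* is transcribed.
So QuvJ is produced and active.
Itaconate is present, so QilS is active.
With repressor QilS bound, *morN* is not transcribed.
So MorN is not produced.
MoO₄²⁻ is absent, so FenQ is active.
No repressor is bound and FenQ is active, so *dulH* is transcribed.
So DulH is produced and active.
With repressor QuvJ bound, *cilV* is not transcribed.
→ *cilV* is OFF in B.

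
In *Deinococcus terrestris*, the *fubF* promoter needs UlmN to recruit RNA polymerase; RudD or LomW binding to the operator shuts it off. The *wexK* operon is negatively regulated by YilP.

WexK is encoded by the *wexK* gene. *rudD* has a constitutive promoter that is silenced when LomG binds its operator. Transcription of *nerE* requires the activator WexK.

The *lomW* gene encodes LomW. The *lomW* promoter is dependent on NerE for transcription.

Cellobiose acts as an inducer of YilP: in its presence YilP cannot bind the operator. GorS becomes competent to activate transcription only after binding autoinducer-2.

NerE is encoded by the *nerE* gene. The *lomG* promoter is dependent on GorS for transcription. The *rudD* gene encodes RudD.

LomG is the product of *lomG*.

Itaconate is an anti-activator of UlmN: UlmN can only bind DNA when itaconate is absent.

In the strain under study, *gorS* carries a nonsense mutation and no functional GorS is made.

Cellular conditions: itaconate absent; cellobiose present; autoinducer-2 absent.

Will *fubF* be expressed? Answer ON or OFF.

OFF

Itaconate is absent, so UlmN is active.
GorS is non-functional in this strain, so it has no effect.
Required activator GorS is absent, so *lomG* is not transcribed.
So LomG is not produced.
With no repressor bound, *rudD* is transcribed.
So RudD is produced and active.
Cellobiose is present, so YilP is inactive.
With no repressor bound, *wexK* is transcribed.
So WexK is produced and active.
No repressor is bound and WexK is active, so *nerE* is transcribed.
So NerE is produced and active.
No repressor is bound and NerE is active, so *lomW* is transcribed.
So LomW is produced and active.
With repressor RudD bound, *fubF* is not transcribed.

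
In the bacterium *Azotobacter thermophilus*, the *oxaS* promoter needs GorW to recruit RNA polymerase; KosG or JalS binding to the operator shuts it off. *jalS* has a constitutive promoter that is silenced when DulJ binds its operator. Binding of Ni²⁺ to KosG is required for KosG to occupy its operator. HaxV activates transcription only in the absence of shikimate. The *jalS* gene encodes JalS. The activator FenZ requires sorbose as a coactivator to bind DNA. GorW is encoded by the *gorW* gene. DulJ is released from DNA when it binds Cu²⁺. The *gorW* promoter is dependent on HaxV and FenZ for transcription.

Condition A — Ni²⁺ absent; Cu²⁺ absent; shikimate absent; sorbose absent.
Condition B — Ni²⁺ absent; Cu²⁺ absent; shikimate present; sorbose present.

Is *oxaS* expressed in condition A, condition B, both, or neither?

neither

Condition A:
Ni²⁺ is absent, so KosG is inactive.
Cu²⁺ is absent, so DulJ is active.
With repressor DulJ bound, *jalS* is not transcribed.
So JalS is not produced.
Shikimate is absent, so HaxV is active.
Sorbose is absent, so FenZ is inactive.
Required activator FenZ is absent, so *gorW* is not transcribed.
So GorW is not produced.
Required activator GorW is absent, so *oxaS* is not transcribed.
→ *oxaS* is OFF in A.
Condition B:
Ni²⁺ is absent, so KosG is inactive.
Cu²⁺ is absent, so DulJ is active.
With repressor DulJ bound, *jalS* is not transcribed.
So JalS is not produced.
Shikimate is present, so HaxV is inactive.
Sorbose is present, so FenZ is active.
Required activator HaxV is absent, so *gorW* is not transcribed.
So GorW is not produced.
Required activator GorW is absent, so *oxaS* is not transcribed.
→ *oxaS* is OFF in B.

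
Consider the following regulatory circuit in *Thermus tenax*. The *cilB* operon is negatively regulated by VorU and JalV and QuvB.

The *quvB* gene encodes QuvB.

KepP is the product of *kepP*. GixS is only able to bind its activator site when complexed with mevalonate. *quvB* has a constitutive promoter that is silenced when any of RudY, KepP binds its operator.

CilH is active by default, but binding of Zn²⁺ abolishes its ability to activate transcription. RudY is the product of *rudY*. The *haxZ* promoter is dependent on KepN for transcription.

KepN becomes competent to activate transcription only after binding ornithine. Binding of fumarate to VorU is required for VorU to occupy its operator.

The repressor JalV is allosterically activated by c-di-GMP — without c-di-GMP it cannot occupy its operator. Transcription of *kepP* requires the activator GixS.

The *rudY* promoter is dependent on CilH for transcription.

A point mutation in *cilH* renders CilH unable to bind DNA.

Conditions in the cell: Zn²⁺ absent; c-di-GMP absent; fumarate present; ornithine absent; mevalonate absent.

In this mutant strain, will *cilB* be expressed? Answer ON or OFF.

Fumarate is present, so VorU is active.
c-di-GMP is absent, so JalV is inactive.
CilH is non-functional in this strain, so it has no effect.
Required activator CilH is absent, so *rudY* is not transcribed.
So RudY is not produced.
Mevalonate is absent, so GixS is inactive.
Required activator GixS is absent, so *kepP* is not transcribed.
So KepP is not produced.
With no repressor bound, *quvB* is transcribed.
So QuvB is produced and active.
With repressor VorU bound, *cilB* is not transcribed.

OFF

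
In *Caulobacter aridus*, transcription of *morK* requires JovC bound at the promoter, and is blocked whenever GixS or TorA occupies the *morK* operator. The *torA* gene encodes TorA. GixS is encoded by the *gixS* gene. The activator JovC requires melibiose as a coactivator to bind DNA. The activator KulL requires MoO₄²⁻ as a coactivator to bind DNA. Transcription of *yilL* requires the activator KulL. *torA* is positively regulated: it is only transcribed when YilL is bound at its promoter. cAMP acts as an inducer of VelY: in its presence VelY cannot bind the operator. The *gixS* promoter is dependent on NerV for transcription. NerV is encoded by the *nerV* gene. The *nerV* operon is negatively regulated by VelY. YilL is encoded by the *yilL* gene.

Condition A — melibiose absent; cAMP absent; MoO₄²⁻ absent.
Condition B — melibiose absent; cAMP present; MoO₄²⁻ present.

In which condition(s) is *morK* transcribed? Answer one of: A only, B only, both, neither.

neither

Condition A:
Melibiose is absent, so JovC is inactive.
cAMP is absent, so VelY is active.
With repressor VelY bound, *nerV* is not transcribed.
So NerV is not produced.
Required activator NerV is absent, so *gixS* is not transcribed.
So GixS is not produced.
MoO₄²⁻ is absent, so KulL is inactive.
Required activator KulL is absent, so *yilL* is not transcribed.
So YilL is not produced.
Required activator YilL is absent, so *torA* is not transcribed.
So TorA is not produced.
Required activator JovC is absent, so *morK* is not transcribed.
→ *morK* is OFF in A.
Condition B:
Melibiose is absent, so JovC is inactive.
cAMP is present, so VelY is inactive.
With no repressor bound, *nerV* is transcribed.
So NerV is produced and active.
No repressor is bound and NerV is active, so *gixS* is transcribed.
So GixS is produced and active.
MoO₄²⁻ is present, so KulL is active.
No repressor is bound and KulL is active, so *yilL* is transcribed.
So YilL is produced and active.
No repressor is bound and YilL is active, so *torA* is transcribed.
So TorA is produced and active.
With repressor GixS bound, *morK* is not transcribed.
→ *morK* is OFF in B.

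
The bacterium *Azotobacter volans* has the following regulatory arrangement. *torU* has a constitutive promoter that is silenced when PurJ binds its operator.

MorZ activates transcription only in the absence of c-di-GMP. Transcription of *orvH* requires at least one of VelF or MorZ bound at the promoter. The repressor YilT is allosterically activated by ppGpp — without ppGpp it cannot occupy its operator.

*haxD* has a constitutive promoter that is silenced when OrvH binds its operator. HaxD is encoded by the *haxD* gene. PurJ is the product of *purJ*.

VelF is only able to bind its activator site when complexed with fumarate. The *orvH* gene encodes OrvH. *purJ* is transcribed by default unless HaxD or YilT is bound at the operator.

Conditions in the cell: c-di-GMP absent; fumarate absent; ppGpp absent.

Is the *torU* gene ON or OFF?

Fumarate is absent, so VelF is inactive.
c-di-GMP is absent, so MorZ is active.
Activator MorZ is present, so *orvH* is transcribed.
So OrvH is produced and active.
With repressor OrvH bound, *haxD* is not transcribed.
So HaxD is not produced.
ppGpp is absent, so YilT is inactive.
With no repressor bound, *purJ* is transcribed.
So PurJ is produced and active.
With repressor PurJ bound, *torU* is not transcribed.

OFF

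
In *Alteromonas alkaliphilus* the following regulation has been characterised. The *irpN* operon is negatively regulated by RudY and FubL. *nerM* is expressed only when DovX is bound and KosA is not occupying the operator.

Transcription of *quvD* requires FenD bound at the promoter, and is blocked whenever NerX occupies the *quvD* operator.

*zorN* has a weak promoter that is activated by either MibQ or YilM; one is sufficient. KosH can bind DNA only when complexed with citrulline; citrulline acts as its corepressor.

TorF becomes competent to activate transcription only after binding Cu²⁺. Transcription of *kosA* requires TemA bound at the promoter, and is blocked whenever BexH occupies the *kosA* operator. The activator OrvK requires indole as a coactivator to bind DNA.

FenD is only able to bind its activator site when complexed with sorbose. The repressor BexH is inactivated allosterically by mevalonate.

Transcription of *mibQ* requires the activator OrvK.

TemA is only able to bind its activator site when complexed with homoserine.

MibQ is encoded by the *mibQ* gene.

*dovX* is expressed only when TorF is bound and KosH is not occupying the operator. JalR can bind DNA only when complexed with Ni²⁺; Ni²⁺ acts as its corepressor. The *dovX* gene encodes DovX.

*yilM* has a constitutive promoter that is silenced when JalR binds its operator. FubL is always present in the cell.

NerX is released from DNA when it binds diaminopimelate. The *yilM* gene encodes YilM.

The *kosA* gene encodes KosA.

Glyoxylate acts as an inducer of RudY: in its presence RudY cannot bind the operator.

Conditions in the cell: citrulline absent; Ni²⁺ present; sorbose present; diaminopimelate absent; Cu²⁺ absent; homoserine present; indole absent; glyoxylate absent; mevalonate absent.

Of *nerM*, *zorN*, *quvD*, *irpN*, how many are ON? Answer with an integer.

Cu²⁺ is absent, so TorF is inactive.
Citrulline is absent, so KosH is inactive.
Required activator TorF is absent, so *dovX* is not transcribed.
So DovX is not produced.
Homoserine is present, so TemA is active.
Mevalonate is absent, so BexH is active.
With repressor BexH bound, *kosA* is not transcribed.
So KosA is not produced.
Required activator DovX is absent, so *nerM* is not transcribed.
→ *nerM* is OFF.
Indole is absent, so OrvK is inactive.
Required activator OrvK is absent, so *mibQ* is not transcribed.
So MibQ is not produced.
Ni²⁺ is present, so JalR is active.
With repressor JalR bound, *yilM* is not transcribed.
So YilM is not produced.
No activator is available at the *zorN* promoter, so *zorN* is not transcribed.
→ *zorN* is OFF.
Sorbose is present, so FenD is active.
Diaminopimelate is absent, so NerX is active.
With repressor NerX bound, *quvD* is not transcribed.
→ *quvD* is OFF.
Glyoxylate is absent, so RudY is active.
FubL is produced constitutively and is active.
With repressor RudY bound, *irpN* is not transcribed.
→ *irpN* is OFF.
0 of the 4 genes are transcribed.

0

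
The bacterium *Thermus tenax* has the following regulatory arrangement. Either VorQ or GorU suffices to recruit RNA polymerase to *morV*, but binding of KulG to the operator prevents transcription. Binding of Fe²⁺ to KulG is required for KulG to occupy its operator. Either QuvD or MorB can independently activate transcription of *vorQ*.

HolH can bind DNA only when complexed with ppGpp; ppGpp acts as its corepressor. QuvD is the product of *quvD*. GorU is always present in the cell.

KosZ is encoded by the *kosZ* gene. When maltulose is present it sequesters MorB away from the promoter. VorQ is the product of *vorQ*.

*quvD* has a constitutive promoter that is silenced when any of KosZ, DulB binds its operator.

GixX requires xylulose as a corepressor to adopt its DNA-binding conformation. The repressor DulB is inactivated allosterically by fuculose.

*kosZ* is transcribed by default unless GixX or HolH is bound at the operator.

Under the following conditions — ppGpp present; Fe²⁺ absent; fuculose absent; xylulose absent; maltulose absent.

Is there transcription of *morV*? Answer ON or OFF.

Xylulose is absent, so GixX is inactive.
ppGpp is present, so HolH is active.
With repressor HolH bound, *kosZ* is not transcribed.
So KosZ is not produced.
Fuculose is absent, so DulB is active.
With repressor DulB bound, *quvD* is not transcribed.
So QuvD is not produced.
Maltulose is absent, so MorB is active.
Activator MorB is present, so *vorQ* is transcribed.
So VorQ is produced and active.
GorU is produced constitutively and is active.
Fe²⁺ is absent, so KulG is inactive.
Activator VorQ is present, so *morV* is transcribed.

ON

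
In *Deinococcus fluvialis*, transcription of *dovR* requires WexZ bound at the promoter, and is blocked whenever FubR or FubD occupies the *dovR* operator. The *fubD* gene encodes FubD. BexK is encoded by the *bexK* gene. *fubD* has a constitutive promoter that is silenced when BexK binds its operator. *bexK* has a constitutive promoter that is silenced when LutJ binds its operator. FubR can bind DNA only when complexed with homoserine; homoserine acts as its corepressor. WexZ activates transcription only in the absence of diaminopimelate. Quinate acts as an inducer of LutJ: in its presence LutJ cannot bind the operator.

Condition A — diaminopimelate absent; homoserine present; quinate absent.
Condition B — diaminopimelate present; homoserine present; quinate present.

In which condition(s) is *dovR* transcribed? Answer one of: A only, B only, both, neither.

Condition A:
Diaminopimelate is absent, so WexZ is active.
Homoserine is present, so FubR is active.
Quinate is absent, so LutJ is active.
With repressor LutJ bound, *bexK* is not transcribed.
So BexK is not produced.
With no repressor bound, *fubD* is transcribed.
So FubD is produced and active.
With repressor FubR bound, *dovR* is not transcribed.
→ *dovR* is OFF in A.
Condition B:
Diaminopimelate is present, so WexZ is inactive.
Homoserine is present, so FubR is active.
Quinate is present, so LutJ is inactive.
With no repressor bound, *bexK* is transcribed.
So BexK is produced and active.
With repressor BexK bound, *fubD* is not transcribed.
So FubD is not produced.
With repressor FubR bound, *dovR* is not transcribed.
→ *dovR* is OFF in B.

neither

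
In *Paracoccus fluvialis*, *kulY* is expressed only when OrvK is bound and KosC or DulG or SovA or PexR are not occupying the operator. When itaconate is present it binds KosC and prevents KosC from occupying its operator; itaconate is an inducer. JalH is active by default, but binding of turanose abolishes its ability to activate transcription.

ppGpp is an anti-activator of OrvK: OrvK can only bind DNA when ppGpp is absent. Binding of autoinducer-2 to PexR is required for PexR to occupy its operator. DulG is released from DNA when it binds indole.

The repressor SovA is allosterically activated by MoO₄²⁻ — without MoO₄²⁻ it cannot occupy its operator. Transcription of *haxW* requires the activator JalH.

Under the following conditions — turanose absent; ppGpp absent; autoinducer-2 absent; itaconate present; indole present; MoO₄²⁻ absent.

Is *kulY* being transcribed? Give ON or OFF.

Itaconate is present, so KosC is inactive.
Indole is present, so DulG is inactive.
MoO₄²⁻ is absent, so SovA is inactive.
ppGpp is absent, so OrvK is active.
Autoinducer-2 is absent, so PexR is inactive.
No repressor is bound and OrvK is active, so *kulY* is transcribed.

ON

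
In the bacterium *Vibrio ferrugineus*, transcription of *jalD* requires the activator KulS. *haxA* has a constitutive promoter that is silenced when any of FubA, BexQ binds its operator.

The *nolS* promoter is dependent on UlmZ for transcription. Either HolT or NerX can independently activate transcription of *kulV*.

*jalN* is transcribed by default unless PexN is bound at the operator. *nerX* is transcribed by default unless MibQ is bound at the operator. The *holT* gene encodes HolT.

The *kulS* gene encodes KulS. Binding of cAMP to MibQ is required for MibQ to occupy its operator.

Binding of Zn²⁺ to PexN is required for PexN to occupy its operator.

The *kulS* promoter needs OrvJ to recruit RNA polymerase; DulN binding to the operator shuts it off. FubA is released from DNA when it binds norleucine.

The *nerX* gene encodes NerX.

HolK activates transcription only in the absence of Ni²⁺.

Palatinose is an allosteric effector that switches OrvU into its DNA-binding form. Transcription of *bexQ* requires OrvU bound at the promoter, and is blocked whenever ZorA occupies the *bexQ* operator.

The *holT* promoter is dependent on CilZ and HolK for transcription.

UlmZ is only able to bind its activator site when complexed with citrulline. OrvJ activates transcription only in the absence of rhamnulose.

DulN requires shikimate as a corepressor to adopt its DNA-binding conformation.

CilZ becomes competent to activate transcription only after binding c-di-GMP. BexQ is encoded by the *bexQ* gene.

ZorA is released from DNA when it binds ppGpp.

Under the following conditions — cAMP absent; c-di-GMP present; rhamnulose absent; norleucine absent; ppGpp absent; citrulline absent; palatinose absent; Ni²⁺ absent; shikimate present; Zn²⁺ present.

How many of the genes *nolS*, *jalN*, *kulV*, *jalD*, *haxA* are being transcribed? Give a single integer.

Citrulline is absent, so UlmZ is inactive.
Required activator UlmZ is absent, so *nolS* is not transcribed.
→ *nolS* is OFF.
Zn²⁺ is present, so PexN is active.
With repressor PexN bound, *jalN* is not transcribed.
→ *jalN* is OFF.
c-di-GMP is present, so CilZ is active.
Ni²⁺ is absent, so HolK is active.
No repressor is bound and CilZ and HolK are active, so *holT* is transcribed.
So HolT is produced and active.
cAMP is absent, so MibQ is inactive.
With no repressor bound, *nerX* is transcribed.
So NerX is produced and active.
Activator HolT is present, so *kulV* is transcribed.
→ *kulV* is ON.
Rhamnulose is absent, so OrvJ is active.
Shikimate is present, so DulN is active.
With repressor DulN bound, *kulS* is not transcribed.
So KulS is not produced.
Required activator KulS is absent, so *jalD* is not transcribed.
→ *jalD* is OFF.
Norleucine is absent, so FubA is active.
Palatinose is absent, so OrvU is inactive.
ppGpp is absent, so ZorA is active.
With repressor ZorA bound, *bexQ* is not transcribed.
So BexQ is not produced.
With repressor FubA bound, *haxA* is not transcribed.
→ *haxA* is OFF.
1 of the 5 genes is transcribed.

1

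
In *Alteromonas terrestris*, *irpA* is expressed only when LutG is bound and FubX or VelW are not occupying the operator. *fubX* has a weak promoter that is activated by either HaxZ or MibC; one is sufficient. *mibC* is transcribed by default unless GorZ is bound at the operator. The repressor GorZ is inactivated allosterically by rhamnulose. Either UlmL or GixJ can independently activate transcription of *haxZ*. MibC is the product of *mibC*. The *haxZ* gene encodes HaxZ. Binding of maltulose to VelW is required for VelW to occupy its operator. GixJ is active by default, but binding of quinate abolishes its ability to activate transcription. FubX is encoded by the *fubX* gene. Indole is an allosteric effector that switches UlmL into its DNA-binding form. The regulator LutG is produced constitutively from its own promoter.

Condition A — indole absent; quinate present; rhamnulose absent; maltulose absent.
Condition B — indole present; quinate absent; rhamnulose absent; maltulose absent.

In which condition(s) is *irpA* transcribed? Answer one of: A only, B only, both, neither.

A only

Condition A:
LutG is produced constitutively and is active.
Indole is absent, so UlmL is inactive.
Quinate is present, so GixJ is inactive.
No activator is available at the *haxZ* promoter, so *haxZ* is not transcribed.
So HaxZ is not produced.
Rhamnulose is absent, so GorZ is active.
With repressor GorZ bound, *mibC* is not transcribed.
So MibC is not produced.
No activator is available at the *fubX* promoter, so *fubX* is not transcribed.
So FubX is not produced.
Maltulose is absent, so VelW is inactive.
No repressor is bound and LutG is active, so *irpA* is transcribed.
→ *irpA* is ON in A.
Condition B:
LutG is produced constitutively and is active.
Indole is present, so UlmL is active.
Quinate is absent, so GixJ is active.
Activator UlmL is present, so *haxZ* is transcribed.
So HaxZ is produced and active.
Rhamnulose is absent, so GorZ is active.
With repressor GorZ bound, *mibC* is not transcribed.
So MibC is not produced.
Activator HaxZ is present, so *fubX* is transcribed.
So FubX is produced and active.
Maltulose is absent, so VelW is inactive.
With repressor FubX bound, *irpA* is not transcribed.
→ *irpA* is OFF in B.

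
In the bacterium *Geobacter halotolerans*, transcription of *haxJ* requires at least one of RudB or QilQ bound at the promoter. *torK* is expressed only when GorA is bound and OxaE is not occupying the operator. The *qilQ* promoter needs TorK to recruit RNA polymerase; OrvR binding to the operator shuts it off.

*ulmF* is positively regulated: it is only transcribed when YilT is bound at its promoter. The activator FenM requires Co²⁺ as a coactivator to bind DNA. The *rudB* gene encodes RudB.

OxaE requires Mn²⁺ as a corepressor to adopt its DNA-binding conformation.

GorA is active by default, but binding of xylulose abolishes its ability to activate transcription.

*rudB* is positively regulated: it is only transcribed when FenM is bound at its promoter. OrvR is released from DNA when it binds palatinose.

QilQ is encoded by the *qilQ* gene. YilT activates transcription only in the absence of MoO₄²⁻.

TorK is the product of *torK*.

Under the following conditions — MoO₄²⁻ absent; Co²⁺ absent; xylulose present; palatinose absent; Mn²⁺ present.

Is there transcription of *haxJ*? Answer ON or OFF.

Co²⁺ is absent, so FenM is inactive.
Required activator FenM is absent, so *rudB* is not transcribed.
So RudB is not produced.
Palatinose is absent, so OrvR is active.
Mn²⁺ is present, so OxaE is active.
Xylulose is present, so GorA is inactive.
With repressor OxaE bound, *torK* is not transcribed.
So TorK is not produced.
With repressor OrvR bound, *qilQ* is not transcribed.
So QilQ is not produced.
No activator is available at the *haxJ* promoter, so *haxJ* is not transcribed.

OFF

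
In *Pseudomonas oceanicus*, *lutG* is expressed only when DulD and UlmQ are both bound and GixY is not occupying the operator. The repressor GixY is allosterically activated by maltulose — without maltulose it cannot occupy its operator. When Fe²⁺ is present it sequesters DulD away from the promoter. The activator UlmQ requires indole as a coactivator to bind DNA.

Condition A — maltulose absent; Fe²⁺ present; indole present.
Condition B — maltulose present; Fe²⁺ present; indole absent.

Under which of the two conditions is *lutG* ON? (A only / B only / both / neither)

neither

Condition A:
Maltulose is absent, so GixY is inactive.
Fe²⁺ is present, so DulD is inactive.
Indole is present, so UlmQ is active.
Required activator DulD is absent, so *lutG* is not transcribed.
→ *lutG* is OFF in A.
Condition B:
Maltulose is present, so GixY is active.
Fe²⁺ is present, so DulD is inactive.
Indole is absent, so UlmQ is inactive.
With repressor GixY bound, *lutG* is not transcribed.
→ *lutG* is OFF in B.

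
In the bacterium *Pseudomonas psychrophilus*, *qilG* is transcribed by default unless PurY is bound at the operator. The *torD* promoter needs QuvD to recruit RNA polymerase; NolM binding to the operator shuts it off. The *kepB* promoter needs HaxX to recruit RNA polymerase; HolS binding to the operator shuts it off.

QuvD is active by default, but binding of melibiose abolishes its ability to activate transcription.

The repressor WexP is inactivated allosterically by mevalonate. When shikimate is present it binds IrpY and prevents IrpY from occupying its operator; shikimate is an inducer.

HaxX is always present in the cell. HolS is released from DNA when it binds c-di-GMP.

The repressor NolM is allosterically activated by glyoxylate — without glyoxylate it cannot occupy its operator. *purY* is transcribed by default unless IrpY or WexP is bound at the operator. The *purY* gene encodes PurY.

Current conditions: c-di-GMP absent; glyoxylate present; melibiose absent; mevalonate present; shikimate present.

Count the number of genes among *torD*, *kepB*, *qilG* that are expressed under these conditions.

Glyoxylate is present, so NolM is active.
Melibiose is absent, so QuvD is active.
With repressor NolM bound, *torD* is not transcribed.
→ *torD* is OFF.
HaxX is produced constitutively and is active.
c-di-GMP is absent, so HolS is active.
With repressor HolS bound, *kepB* is not transcribed.
→ *kepB* is OFF.
Shikimate is present, so IrpY is inactive.
Mevalonate is present, so WexP is inactive.
With no repressor bound, *purY* is transcribed.
So PurY is produced and active.
With repressor PurY bound, *qilG* is not transcribed.
→ *qilG* is OFF.
0 of the 3 genes are transcribed.

0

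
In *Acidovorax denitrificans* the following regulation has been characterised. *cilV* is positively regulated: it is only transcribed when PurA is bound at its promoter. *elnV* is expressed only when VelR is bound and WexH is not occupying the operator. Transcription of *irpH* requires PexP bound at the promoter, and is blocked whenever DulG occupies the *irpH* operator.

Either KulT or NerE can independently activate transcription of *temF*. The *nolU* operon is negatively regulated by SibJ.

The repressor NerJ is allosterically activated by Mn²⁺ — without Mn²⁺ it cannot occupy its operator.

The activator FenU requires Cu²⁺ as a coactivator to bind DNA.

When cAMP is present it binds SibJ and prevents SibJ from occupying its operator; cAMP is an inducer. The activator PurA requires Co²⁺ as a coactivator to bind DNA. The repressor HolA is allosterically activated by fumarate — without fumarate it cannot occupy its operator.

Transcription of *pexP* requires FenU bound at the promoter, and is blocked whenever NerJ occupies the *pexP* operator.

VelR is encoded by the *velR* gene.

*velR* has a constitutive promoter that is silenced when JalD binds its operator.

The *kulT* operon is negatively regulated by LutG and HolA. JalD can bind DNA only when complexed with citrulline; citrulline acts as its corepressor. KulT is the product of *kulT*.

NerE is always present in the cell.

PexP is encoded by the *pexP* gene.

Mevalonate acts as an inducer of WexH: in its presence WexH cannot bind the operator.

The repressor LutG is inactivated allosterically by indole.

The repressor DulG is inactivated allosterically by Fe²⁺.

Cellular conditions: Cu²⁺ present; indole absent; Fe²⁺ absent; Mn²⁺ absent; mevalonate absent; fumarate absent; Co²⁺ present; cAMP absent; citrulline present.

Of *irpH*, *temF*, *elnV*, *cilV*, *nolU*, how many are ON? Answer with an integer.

Cu²⁺ is present, so FenU is active.
Mn²⁺ is absent, so NerJ is inactive.
No repressor is bound and FenU is active, so *pexP* is transcribed.
So PexP is produced and active.
Fe²⁺ is absent, so DulG is active.
With repressor DulG bound, *irpH* is not transcribed.
→ *irpH* is OFF.
Indole is absent, so LutG is active.
Fumarate is absent, so HolA is inactive.
With repressor LutG bound, *kulT* is not transcribed.
So KulT is not produced.
NerE is produced constitutively and is active.
Activator NerE is present, so *temF* is transcribed.
→ *temF* is ON.
Citrulline is present, so JalD is active.
With repressor JalD bound, *velR* is not transcribed.
So VelR is not produced.
Mevalonate is absent, so WexH is active.
With repressor WexH bound, *elnV* is not transcribed.
→ *elnV* is OFF.
Co²⁺ is present, so PurA is active.
No repressor is bound and PurA is active, so *cilV* is transcribed.
→ *cilV* is ON.
cAMP is absent, so SibJ is active.
With repressor SibJ bound, *nolU* is not transcribed.
→ *nolU* is OFF.
2 of the 5 genes are transcribed.

2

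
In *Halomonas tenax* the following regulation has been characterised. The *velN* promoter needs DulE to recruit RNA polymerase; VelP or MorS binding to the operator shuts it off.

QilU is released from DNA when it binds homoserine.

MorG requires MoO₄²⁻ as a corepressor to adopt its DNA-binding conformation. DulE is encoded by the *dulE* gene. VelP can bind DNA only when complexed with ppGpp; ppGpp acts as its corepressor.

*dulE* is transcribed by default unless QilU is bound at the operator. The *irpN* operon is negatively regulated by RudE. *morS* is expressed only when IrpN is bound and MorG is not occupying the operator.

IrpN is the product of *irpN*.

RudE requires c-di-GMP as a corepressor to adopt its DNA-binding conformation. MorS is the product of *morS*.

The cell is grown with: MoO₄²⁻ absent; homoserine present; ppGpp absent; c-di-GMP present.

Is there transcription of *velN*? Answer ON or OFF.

ppGpp is absent, so VelP is inactive.
Homoserine is present, so QilU is inactive.
With no repressor bound, *dulE* is transcribed.
So DulE is produced and active.
MoO₄²⁻ is absent, so MorG is inactive.
c-di-GMP is present, so RudE is active.
With repressor RudE bound, *irpN* is not transcribed.
So IrpN is not produced.
Required activator IrpN is absent, so *morS* is not transcribed.
So MorS is not produced.
No repressor is bound and DulE is active, so *velN* is transcribed.

ON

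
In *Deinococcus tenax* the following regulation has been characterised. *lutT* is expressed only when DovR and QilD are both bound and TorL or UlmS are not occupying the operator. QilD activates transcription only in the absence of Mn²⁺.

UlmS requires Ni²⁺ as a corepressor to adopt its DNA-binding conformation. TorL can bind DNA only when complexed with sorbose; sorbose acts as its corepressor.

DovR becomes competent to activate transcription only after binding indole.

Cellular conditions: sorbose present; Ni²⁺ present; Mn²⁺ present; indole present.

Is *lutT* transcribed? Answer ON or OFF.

Indole is present, so DovR is active.
Sorbose is present, so TorL is active.
Mn²⁺ is present, so QilD is inactive.
Ni²⁺ is present, so UlmS is active.
With repressor TorL bound, *lutT* is not transcribed.

OFF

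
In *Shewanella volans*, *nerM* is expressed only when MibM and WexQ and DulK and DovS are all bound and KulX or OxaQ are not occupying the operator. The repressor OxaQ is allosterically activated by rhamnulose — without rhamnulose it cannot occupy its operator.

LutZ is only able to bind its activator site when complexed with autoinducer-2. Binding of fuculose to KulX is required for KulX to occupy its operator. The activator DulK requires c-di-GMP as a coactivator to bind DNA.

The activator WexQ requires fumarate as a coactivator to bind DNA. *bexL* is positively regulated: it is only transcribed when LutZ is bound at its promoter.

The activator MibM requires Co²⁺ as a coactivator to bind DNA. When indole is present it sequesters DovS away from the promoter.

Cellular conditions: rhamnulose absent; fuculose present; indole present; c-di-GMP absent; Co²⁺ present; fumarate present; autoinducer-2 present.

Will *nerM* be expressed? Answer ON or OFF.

OFF

Fuculose is present, so KulX is active.
Co²⁺ is present, so MibM is active.
Fumarate is present, so WexQ is active.
Rhamnulose is absent, so OxaQ is inactive.
c-di-GMP is absent, so DulK is inactive.
Indole is present, so DovS is inactive.
With repressor KulX bound, *nerM* is not transcribed.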